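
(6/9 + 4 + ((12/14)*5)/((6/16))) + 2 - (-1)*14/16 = 3187/168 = 18.97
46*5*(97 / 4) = 11155 / 2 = 5577.50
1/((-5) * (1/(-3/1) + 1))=-3/10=-0.30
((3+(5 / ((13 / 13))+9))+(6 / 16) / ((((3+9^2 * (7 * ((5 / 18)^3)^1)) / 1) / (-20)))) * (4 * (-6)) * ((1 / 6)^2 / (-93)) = 36014 / 304389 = 0.12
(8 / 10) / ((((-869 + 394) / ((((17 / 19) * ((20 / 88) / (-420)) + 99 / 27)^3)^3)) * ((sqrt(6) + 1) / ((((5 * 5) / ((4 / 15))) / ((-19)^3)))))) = -1479301831536111462777320149422540674515767 / 2685302562010290636015322320948398517125120 + 1479301831536111462777320149422540674515767 * sqrt(6) / 2685302562010290636015322320948398517125120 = 0.80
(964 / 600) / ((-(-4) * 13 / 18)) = 723 / 1300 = 0.56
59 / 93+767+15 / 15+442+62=1272.63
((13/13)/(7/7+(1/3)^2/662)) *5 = 29790/5959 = 5.00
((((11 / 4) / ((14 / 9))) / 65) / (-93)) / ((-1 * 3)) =11 / 112840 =0.00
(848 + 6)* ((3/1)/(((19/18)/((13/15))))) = 199836/95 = 2103.54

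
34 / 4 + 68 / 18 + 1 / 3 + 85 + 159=4619 / 18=256.61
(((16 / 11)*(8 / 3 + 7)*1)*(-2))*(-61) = 56608 / 33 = 1715.39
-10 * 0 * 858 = 0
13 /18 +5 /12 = 41 /36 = 1.14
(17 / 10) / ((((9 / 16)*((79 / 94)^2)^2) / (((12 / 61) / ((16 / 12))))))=10618185856 / 11879774705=0.89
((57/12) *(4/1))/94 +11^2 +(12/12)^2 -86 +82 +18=12803/94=136.20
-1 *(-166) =166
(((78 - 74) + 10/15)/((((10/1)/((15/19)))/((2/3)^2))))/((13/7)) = 196/2223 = 0.09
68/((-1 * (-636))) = 17/159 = 0.11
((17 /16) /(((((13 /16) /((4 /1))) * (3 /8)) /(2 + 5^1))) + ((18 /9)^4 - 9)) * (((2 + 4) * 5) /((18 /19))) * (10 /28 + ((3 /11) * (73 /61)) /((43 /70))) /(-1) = -1806985975 /613782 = -2944.02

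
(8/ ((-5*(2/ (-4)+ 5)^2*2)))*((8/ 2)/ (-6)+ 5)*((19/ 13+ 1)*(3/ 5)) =-512/ 2025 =-0.25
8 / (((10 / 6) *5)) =24 / 25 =0.96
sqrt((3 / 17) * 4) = 2 * sqrt(51) / 17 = 0.84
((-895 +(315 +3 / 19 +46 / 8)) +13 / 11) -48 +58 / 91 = -47187883 / 76076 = -620.27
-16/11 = -1.45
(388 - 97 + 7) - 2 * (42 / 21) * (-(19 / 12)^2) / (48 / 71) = 540575 / 1728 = 312.83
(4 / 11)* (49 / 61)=196 / 671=0.29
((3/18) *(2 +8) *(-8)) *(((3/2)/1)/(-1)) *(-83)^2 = 137780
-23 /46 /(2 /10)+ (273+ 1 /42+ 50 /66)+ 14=285.28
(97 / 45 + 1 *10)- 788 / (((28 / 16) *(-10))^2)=105647 / 11025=9.58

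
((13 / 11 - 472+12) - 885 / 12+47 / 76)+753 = 92399 / 418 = 221.05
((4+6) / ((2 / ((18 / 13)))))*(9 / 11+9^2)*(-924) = -6804000 / 13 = -523384.62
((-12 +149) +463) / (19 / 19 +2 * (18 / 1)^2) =600 / 649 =0.92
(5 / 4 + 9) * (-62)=-1271 / 2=-635.50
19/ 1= 19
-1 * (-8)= 8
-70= -70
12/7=1.71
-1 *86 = -86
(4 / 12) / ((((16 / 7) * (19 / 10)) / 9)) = 105 / 152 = 0.69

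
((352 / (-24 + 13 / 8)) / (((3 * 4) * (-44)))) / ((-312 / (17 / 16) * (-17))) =1 / 167544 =0.00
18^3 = 5832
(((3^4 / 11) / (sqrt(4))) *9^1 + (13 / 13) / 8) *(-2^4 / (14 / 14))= -5854 / 11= -532.18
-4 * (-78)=312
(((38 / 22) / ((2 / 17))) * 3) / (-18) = -323 / 132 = -2.45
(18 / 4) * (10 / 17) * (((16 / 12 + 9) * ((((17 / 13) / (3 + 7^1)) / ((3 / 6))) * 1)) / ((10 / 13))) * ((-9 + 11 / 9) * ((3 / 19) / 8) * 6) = -651 / 76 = -8.57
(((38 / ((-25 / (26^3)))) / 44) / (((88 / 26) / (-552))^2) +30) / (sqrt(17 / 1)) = -537387697542 * sqrt(17) / 565675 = -3916924.45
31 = 31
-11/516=-0.02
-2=-2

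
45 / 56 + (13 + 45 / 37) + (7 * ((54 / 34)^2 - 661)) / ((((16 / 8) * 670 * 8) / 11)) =206419139 / 20060068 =10.29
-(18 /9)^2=-4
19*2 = 38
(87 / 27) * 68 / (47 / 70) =138040 / 423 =326.34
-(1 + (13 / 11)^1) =-24 / 11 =-2.18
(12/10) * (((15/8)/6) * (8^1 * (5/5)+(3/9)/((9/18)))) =13/4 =3.25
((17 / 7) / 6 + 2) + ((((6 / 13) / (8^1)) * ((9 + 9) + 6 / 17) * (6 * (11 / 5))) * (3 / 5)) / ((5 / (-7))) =-833191 / 89250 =-9.34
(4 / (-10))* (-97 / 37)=194 / 185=1.05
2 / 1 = 2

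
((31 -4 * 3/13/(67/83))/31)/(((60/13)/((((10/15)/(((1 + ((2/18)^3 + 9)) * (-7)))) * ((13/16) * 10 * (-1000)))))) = 488986875/30286814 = 16.15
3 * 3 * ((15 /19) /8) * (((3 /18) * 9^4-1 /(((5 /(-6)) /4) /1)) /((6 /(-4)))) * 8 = -98847 /19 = -5202.47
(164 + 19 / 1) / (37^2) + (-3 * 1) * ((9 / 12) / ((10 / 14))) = -82587 / 27380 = -3.02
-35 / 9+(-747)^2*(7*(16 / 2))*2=562473037 / 9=62497004.11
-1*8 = -8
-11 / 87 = -0.13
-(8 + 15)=-23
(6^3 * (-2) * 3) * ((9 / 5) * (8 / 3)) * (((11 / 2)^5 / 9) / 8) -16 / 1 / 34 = -73922489 / 170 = -434838.17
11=11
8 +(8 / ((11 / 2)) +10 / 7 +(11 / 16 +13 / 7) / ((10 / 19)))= 38729 / 2464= 15.72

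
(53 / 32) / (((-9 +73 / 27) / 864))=-38637 / 170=-227.28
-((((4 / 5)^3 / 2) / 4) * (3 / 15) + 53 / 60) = -6721 / 7500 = -0.90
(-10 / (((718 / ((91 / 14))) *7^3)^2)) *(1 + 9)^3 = -105625 / 15162720769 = -0.00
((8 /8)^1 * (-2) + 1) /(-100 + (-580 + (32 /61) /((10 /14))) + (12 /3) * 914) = -305 /907904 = -0.00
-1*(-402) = 402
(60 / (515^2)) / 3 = 4 / 53045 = 0.00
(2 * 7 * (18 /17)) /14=18 /17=1.06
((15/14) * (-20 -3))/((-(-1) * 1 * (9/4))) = -230/21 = -10.95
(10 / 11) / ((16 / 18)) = 1.02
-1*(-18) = 18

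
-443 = -443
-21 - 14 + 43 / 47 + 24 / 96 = -6361 / 188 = -33.84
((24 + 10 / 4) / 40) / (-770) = -53 / 61600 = -0.00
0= 0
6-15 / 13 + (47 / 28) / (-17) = 29377 / 6188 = 4.75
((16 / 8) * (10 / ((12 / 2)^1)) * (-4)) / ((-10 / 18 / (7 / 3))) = 56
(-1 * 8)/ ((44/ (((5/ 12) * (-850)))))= 2125/ 33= 64.39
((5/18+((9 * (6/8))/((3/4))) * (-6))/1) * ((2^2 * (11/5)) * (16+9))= -106370/9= -11818.89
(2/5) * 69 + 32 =298/5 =59.60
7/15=0.47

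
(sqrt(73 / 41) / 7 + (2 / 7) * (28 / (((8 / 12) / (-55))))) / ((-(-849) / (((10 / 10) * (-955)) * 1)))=210100 / 283- 955 * sqrt(2993) / 243663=742.19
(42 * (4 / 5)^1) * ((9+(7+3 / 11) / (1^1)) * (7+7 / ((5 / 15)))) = 842016 / 55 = 15309.38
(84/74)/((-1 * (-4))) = 0.28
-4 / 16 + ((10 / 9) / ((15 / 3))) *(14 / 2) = 47 / 36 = 1.31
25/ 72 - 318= -22871/ 72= -317.65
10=10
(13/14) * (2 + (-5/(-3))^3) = 2327/378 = 6.16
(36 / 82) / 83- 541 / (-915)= 1857493 / 3113745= 0.60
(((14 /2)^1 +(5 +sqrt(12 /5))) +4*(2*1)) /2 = sqrt(15) /5 +10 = 10.77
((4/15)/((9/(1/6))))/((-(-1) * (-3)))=-2/1215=-0.00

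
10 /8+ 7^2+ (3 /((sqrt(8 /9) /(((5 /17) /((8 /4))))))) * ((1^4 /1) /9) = 5 * sqrt(2) /136+ 201 /4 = 50.30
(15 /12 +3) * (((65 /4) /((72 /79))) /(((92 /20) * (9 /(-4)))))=-7.32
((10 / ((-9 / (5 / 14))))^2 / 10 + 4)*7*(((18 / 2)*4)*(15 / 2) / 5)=31877 / 21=1517.95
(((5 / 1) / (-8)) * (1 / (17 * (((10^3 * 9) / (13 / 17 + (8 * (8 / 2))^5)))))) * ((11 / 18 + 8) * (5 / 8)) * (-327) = 1927467281303 / 7990272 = 241226.74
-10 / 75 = -2 / 15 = -0.13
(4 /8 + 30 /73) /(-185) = -133 /27010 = -0.00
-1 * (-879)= 879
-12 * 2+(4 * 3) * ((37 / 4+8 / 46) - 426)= -115527 / 23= -5022.91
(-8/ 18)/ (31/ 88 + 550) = -0.00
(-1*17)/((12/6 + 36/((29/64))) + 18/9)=-493/2420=-0.20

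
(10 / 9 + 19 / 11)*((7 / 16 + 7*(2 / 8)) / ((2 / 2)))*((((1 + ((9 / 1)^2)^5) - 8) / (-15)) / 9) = -3429252451499 / 21384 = -160365340.98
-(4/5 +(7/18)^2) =-1541/1620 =-0.95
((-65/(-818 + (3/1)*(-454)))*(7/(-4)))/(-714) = 13/177888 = 0.00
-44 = -44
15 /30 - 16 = -31 /2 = -15.50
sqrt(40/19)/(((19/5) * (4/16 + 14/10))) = 200 * sqrt(190)/11913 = 0.23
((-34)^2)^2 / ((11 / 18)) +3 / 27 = 2186731.75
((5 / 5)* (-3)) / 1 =-3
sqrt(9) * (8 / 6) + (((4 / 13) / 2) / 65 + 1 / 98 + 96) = 8282041 / 82810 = 100.01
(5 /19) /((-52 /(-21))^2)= 2205 /51376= 0.04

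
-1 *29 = -29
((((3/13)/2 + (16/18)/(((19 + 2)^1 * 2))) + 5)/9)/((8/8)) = 25241/44226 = 0.57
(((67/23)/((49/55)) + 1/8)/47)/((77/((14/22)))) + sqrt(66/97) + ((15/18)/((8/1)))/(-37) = -25251491/11382826224 + sqrt(6402)/97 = 0.82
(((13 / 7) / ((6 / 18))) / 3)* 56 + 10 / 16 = 104.62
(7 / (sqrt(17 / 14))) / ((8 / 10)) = 35 * sqrt(238) / 68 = 7.94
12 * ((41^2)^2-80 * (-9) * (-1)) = 33900492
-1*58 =-58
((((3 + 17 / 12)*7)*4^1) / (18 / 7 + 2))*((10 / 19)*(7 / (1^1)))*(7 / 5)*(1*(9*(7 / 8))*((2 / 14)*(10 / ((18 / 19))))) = 636265 / 384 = 1656.94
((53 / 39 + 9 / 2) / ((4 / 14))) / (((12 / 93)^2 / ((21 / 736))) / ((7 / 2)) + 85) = 150637711 / 625624844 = 0.24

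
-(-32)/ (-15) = -2.13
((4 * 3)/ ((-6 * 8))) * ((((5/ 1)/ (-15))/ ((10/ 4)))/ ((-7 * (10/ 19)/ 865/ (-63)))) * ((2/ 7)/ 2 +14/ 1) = 976239/ 140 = 6973.14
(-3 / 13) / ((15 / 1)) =-1 / 65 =-0.02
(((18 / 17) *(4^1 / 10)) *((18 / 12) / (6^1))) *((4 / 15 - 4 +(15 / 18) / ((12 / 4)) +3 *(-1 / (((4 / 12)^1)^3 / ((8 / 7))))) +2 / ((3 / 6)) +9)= -52307 / 5950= -8.79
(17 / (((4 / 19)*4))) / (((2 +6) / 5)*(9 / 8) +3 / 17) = 27455 / 2688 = 10.21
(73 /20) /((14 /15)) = 219 /56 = 3.91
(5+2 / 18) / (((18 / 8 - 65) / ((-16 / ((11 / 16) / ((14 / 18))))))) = 329728 / 223641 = 1.47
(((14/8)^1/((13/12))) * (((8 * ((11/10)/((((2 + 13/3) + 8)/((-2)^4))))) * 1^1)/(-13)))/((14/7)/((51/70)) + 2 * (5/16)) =-0.36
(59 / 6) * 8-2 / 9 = 706 / 9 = 78.44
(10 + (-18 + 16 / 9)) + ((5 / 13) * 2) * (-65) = -506 / 9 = -56.22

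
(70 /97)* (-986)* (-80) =5521600 /97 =56923.71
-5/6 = -0.83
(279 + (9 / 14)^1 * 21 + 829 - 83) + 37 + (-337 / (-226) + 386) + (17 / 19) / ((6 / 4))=9426968 / 6441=1463.59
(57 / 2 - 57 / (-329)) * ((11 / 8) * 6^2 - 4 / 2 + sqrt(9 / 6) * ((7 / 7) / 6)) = 6289 * sqrt(6) / 2632 + 1792365 / 1316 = 1367.83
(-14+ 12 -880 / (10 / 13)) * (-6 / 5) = 6876 / 5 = 1375.20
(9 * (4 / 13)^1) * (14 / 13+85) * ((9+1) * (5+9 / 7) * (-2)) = -35449920 / 1183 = -29966.12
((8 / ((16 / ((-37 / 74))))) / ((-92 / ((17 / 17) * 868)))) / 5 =217 / 460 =0.47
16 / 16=1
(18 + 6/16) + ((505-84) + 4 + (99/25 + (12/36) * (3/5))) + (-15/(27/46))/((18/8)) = 7066067/16200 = 436.18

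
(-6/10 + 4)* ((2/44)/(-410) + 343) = 52595603/45100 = 1166.20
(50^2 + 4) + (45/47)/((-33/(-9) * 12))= 5178317/2068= 2504.02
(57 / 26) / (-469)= -57 / 12194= -0.00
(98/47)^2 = 9604/2209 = 4.35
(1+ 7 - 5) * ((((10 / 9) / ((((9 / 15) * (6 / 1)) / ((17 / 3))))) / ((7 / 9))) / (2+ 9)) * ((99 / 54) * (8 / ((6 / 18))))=1700 / 63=26.98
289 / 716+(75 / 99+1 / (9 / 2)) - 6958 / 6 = -82103749 / 70884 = -1158.28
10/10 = 1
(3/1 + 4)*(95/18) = 665/18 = 36.94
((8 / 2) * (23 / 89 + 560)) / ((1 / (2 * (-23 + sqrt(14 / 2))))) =-9174792 / 89 + 398904 * sqrt(7) / 89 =-91229.11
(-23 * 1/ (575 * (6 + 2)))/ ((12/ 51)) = -17/ 800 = -0.02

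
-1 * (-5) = 5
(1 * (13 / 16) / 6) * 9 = 39 / 32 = 1.22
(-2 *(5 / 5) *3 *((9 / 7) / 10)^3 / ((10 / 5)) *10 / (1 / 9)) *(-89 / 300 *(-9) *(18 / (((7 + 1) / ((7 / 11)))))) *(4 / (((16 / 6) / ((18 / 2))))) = -1277052723 / 43120000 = -29.62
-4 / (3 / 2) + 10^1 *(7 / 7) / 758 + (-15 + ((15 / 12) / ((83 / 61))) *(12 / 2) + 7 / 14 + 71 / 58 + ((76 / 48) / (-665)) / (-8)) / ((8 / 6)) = -103922890361 / 12260680320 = -8.48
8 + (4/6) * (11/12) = 155/18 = 8.61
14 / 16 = 7 / 8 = 0.88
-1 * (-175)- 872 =-697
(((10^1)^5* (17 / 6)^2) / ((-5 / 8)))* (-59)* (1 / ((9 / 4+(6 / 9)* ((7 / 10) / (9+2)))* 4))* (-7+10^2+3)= 70611200000 / 89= 793384269.66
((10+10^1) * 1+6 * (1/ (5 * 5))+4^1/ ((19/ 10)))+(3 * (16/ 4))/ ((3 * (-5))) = 10234/ 475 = 21.55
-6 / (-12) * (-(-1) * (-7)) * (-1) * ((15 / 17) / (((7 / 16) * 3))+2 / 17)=47 / 17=2.76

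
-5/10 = -1/2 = -0.50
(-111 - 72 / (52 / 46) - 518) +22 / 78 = -27004 / 39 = -692.41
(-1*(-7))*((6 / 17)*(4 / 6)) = 28 / 17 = 1.65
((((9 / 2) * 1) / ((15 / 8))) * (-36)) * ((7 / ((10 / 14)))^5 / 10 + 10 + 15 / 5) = -61102403784 / 78125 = -782110.77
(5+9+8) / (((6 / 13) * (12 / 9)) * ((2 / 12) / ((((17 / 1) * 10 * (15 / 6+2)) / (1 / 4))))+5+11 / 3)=656370 / 258571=2.54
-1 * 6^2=-36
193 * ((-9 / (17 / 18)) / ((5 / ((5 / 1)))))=-31266 / 17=-1839.18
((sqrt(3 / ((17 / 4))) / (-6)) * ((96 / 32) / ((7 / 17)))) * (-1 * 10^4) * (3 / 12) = 2500 * sqrt(51) / 7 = 2550.51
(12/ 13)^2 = 144/ 169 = 0.85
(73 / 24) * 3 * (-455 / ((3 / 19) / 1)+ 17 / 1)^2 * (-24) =-5391549028 / 3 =-1797183009.33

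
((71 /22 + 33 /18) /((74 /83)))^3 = 2663076796381 /14562534888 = 182.87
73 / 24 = 3.04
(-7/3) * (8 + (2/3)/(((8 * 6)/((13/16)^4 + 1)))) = -264899831/14155776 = -18.71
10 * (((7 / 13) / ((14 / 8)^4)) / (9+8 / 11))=28160 / 477113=0.06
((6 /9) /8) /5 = 1 /60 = 0.02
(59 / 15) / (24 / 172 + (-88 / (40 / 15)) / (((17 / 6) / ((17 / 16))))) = -20296 / 63135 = -0.32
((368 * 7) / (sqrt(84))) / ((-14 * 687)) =-92 * sqrt(21) / 14427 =-0.03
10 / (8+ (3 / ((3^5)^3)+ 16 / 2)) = 0.62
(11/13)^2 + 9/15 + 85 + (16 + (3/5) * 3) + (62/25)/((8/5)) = 357151/3380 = 105.67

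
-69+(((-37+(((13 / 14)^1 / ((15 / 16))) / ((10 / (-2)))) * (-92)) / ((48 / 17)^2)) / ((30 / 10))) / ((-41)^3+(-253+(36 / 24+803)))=-17118844821727 / 248099241600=-69.00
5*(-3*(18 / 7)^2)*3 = -14580 / 49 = -297.55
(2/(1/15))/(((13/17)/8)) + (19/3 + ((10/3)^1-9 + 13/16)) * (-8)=23557/78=302.01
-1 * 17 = -17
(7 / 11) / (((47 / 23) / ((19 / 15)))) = 3059 / 7755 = 0.39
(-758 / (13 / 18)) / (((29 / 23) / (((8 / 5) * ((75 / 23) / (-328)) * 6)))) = 1227960 / 15457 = 79.44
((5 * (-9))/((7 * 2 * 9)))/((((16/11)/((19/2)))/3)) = -3135/448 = -7.00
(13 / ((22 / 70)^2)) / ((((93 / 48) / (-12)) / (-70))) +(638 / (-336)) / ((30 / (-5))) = 215745452569 / 3781008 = 57060.30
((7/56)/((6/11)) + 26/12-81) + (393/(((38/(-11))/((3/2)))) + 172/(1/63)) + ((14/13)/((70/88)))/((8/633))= 633932861/59280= 10693.87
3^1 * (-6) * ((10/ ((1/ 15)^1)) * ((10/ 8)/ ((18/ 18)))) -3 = -3378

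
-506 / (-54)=253 / 27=9.37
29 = 29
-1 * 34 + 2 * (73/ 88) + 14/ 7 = -30.34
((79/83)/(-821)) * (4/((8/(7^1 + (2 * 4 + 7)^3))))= -133589/68143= -1.96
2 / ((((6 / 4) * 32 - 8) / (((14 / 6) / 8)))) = 7 / 480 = 0.01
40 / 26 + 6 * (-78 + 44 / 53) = -317960 / 689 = -461.48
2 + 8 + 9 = 19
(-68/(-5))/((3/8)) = 544/15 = 36.27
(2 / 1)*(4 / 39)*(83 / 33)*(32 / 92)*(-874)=-201856 / 1287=-156.84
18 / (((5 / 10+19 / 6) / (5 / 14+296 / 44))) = 29457 / 847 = 34.78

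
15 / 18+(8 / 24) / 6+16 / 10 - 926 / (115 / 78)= -647476 / 1035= -625.58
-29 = -29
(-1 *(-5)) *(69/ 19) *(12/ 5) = 828/ 19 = 43.58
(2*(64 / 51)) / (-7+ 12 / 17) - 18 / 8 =-2.65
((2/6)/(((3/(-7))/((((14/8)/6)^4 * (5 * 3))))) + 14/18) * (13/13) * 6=690109/165888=4.16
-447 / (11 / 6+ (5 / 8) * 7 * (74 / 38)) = -203832 / 4721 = -43.18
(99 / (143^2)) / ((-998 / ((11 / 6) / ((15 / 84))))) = -21 / 421655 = -0.00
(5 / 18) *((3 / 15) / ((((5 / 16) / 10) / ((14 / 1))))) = 224 / 9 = 24.89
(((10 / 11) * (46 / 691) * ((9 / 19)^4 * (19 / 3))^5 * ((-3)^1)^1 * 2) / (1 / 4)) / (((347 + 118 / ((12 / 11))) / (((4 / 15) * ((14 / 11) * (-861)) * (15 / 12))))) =0.00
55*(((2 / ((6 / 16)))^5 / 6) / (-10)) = -2883584 / 729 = -3955.53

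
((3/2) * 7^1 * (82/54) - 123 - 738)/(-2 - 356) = 15211/6444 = 2.36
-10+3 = -7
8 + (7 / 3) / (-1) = 17 / 3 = 5.67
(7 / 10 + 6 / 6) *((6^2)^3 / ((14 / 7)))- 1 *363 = 196473 / 5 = 39294.60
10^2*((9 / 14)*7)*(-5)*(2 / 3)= -1500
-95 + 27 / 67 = -6338 / 67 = -94.60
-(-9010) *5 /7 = 6435.71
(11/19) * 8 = 88/19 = 4.63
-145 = -145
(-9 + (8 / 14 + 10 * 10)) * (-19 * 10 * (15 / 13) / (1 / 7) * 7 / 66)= -2131325 / 143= -14904.37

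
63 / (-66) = -0.95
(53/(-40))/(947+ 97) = -53/41760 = -0.00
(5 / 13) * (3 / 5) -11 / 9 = -116 / 117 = -0.99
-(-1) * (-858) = -858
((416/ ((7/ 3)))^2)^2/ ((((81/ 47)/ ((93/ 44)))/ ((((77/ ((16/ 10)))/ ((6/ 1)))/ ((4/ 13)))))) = 11079145492480/ 343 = 32300715721.52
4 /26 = 2 /13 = 0.15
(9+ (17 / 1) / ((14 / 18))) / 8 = 27 / 7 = 3.86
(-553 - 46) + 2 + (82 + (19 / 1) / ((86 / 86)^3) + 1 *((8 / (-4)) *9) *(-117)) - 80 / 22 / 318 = 1609.99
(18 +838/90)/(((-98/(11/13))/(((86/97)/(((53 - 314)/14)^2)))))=-2325268/3865526145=-0.00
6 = 6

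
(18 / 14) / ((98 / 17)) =153 / 686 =0.22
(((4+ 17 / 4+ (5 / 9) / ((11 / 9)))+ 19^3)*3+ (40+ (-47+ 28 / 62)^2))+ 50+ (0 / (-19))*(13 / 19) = 966606573 / 42284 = 22859.87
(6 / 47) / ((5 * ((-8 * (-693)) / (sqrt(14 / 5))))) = 0.00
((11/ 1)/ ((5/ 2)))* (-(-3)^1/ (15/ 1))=22/ 25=0.88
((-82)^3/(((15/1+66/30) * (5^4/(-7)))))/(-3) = -1929788/16125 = -119.68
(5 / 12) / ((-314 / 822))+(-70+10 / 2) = -66.09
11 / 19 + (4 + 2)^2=695 / 19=36.58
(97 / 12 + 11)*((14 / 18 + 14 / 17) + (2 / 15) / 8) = 1133779 / 36720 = 30.88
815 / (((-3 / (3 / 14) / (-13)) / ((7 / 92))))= 10595 / 184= 57.58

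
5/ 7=0.71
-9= -9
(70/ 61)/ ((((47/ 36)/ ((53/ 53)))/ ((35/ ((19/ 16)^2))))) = 21.82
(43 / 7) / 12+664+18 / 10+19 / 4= 140923 / 210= 671.06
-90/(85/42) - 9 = -909/17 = -53.47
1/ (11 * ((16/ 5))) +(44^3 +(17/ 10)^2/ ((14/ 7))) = 374816083/ 4400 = 85185.47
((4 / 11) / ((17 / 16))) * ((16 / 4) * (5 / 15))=256 / 561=0.46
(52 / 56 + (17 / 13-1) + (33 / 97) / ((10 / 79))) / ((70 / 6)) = 519543 / 1544725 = 0.34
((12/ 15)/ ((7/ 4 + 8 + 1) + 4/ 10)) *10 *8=1280/ 223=5.74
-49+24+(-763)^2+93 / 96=18628639 / 32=582144.97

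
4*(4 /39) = 16 /39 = 0.41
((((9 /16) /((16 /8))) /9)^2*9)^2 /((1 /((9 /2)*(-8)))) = -729 /262144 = -0.00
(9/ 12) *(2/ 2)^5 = 3/ 4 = 0.75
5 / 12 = 0.42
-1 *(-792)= 792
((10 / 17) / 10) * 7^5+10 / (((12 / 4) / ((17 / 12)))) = 993.37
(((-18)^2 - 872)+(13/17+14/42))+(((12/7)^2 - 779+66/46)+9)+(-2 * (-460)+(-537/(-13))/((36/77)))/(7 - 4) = -8754902243/8966412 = -976.41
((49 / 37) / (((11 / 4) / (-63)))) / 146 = -6174 / 29711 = -0.21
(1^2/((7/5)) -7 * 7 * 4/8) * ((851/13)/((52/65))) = -1416915/728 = -1946.31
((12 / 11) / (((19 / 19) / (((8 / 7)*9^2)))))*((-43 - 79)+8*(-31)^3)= -1854187200 / 77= -24080353.25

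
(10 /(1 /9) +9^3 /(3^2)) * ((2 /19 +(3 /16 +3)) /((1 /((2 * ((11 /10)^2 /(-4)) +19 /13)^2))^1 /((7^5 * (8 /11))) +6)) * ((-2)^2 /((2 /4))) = 750.74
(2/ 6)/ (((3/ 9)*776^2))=1/ 602176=0.00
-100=-100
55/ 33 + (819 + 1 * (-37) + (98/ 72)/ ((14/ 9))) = 18829/ 24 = 784.54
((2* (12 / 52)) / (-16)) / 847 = -3 / 88088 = -0.00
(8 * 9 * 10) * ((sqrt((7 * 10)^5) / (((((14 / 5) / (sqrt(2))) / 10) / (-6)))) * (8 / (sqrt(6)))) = -201600000 * sqrt(210) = -2921461552.03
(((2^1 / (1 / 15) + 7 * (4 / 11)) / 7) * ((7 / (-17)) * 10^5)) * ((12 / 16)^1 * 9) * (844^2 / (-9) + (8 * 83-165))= 19005638250000 / 187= 101634429144.39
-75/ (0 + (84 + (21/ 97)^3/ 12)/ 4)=-73013840/ 20444081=-3.57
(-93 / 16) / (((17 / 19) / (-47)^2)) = -3903303 / 272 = -14350.38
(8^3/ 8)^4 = 16777216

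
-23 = -23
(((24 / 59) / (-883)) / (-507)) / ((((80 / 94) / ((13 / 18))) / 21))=329 / 20317830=0.00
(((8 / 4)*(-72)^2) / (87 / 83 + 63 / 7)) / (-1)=-143424 / 139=-1031.83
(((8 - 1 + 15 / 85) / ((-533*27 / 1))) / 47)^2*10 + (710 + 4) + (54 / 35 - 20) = 3218603241634714064 / 4627469333594835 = 695.54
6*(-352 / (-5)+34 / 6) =2282 / 5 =456.40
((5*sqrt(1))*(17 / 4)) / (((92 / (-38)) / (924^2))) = -172356030 / 23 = -7493740.43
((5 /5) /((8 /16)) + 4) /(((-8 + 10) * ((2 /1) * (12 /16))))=2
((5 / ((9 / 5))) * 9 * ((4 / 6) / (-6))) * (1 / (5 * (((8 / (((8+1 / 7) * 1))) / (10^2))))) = -2375 / 42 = -56.55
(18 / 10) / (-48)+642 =51357 / 80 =641.96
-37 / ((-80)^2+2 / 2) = -1 / 173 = -0.01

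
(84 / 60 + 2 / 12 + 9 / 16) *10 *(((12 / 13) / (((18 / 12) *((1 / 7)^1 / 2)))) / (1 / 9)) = 21462 / 13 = 1650.92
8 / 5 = 1.60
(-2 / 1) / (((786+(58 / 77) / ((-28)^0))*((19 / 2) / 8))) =-616 / 287755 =-0.00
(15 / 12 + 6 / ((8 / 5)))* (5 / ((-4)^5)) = -25 / 1024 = -0.02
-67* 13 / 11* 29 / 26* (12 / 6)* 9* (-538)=9408006 / 11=855273.27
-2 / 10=-0.20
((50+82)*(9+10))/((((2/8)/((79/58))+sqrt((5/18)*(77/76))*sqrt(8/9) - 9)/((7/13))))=-849521462328/5528231189 - 563487408*sqrt(7315)/5528231189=-162.39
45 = 45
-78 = -78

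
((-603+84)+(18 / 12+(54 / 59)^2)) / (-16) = 3597003 / 111392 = 32.29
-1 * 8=-8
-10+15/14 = -125/14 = -8.93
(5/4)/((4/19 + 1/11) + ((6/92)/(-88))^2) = 4.15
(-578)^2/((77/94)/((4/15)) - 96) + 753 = -99305011/34941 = -2842.08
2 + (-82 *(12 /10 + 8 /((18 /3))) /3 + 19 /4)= -11249 /180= -62.49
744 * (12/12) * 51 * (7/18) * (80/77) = 168640/11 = 15330.91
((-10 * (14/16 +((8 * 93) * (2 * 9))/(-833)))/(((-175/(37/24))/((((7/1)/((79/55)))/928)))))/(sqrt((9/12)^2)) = -41231135/4396960512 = -0.01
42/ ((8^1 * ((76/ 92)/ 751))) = 4772.80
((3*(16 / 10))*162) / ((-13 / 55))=-42768 / 13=-3289.85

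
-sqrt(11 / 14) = -sqrt(154) / 14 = -0.89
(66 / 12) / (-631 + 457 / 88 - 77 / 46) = -11132 / 1270021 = -0.01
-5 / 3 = -1.67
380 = 380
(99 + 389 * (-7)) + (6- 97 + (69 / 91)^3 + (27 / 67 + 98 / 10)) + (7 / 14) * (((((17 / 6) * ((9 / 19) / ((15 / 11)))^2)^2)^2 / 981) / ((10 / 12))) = -7898943046638438340871428390061 / 2920816725864056516656250000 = -2704.36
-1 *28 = -28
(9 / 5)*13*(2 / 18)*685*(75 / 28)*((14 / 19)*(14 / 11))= 935025 / 209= 4473.80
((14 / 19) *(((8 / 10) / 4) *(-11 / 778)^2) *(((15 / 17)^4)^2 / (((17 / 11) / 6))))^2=205264968363971685791015625 / 116248187972778919645975670135129209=0.00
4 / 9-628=-627.56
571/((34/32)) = 9136/17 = 537.41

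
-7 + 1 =-6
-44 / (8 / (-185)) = 2035 / 2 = 1017.50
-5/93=-0.05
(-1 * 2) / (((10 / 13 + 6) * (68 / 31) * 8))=-403 / 23936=-0.02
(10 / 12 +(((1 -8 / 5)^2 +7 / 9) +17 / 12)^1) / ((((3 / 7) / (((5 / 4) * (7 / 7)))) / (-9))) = -21343 / 240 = -88.93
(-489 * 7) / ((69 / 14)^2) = -223636 / 1587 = -140.92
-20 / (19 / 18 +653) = -360 / 11773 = -0.03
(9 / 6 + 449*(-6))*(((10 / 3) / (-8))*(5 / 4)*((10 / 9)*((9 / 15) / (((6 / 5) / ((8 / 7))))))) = 224375 / 252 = 890.38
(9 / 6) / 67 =0.02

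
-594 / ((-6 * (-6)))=-33 / 2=-16.50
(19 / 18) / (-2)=-19 / 36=-0.53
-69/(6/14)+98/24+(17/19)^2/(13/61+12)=-506211887/3227340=-156.85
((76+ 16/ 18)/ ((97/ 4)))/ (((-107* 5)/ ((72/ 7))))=-22144/ 363265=-0.06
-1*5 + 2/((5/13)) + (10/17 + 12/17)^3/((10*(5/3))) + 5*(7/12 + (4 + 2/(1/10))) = 181653319/1473900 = 123.25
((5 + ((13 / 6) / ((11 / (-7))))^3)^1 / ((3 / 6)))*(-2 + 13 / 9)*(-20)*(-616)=-957472600 / 29403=-32563.77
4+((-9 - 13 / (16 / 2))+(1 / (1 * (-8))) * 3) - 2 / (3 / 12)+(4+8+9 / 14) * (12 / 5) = 537 / 35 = 15.34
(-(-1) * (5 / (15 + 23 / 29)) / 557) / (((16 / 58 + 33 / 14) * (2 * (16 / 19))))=559265 / 4363333024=0.00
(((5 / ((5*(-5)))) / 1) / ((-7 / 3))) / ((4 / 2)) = 3 / 70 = 0.04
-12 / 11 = -1.09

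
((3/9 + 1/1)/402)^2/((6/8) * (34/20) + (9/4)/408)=10880/1266450147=0.00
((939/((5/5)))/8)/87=313/232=1.35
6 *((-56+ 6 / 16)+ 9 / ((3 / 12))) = -117.75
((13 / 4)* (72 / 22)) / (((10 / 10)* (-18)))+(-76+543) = 10261 / 22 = 466.41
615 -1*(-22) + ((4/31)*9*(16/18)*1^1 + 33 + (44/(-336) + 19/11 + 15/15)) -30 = 18436097/28644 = 643.63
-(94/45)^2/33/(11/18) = -17672/81675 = -0.22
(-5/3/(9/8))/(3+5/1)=-5/27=-0.19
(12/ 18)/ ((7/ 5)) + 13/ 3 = 101/ 21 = 4.81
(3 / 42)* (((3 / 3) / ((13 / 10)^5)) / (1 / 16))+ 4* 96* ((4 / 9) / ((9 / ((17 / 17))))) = 1352314112 / 70174377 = 19.27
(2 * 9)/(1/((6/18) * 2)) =12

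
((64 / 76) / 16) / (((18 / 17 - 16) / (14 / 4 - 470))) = 15861 / 9652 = 1.64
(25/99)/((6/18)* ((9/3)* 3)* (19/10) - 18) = -250/12177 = -0.02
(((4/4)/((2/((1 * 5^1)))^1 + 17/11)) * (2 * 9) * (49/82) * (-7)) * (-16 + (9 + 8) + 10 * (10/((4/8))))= -34126785/4387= -7779.07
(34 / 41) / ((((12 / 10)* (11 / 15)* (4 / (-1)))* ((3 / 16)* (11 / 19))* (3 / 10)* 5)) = -64600 / 44649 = -1.45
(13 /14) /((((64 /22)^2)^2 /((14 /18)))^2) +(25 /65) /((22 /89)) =39634686075304373 /25471286369058816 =1.56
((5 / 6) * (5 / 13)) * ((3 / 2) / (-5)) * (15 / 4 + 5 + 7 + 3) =-375 / 208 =-1.80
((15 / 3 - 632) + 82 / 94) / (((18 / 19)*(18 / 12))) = -559132 / 1269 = -440.61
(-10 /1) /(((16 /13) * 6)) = -65 /48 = -1.35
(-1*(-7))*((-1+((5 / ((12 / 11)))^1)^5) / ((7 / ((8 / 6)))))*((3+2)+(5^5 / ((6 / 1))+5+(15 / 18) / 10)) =3204839444453 / 2239488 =1431058.99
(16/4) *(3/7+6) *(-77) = -1980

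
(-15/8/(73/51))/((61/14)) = -5355/17812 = -0.30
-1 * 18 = -18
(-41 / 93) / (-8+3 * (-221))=41 / 62403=0.00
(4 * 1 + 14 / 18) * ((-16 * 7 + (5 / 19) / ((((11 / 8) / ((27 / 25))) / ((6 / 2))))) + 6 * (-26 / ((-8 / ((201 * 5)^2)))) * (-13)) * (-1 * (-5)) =-23010445010837 / 3762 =-6116545723.24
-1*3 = -3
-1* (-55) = 55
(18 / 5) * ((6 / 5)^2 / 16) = 81 / 250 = 0.32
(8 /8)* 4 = 4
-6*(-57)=342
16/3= 5.33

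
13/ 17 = 0.76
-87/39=-29/13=-2.23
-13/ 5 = -2.60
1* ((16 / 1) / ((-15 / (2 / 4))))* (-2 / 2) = 8 / 15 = 0.53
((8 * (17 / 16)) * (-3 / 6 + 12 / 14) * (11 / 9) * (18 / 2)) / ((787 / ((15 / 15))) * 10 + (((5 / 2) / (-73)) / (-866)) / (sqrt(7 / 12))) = 294081596575778 / 69308899060361965 - 5910883 * sqrt(21) / 970324586845067510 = 0.00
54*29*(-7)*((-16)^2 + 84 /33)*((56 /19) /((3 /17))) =-9893161152 /209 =-47335699.29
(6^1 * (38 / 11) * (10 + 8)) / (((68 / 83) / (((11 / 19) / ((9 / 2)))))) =996 / 17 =58.59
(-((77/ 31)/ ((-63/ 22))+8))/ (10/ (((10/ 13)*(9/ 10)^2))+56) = -8955/ 90458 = -0.10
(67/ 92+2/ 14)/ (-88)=-51/ 5152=-0.01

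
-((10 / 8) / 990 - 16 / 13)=12659 / 10296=1.23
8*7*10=560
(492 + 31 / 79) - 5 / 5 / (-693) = 492.39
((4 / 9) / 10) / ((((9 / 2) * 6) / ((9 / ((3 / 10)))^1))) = 4 / 81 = 0.05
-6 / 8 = -3 / 4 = -0.75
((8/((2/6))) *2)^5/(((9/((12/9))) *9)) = 4194304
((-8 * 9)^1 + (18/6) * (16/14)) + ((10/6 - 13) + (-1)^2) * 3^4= -6339/7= -905.57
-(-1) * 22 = 22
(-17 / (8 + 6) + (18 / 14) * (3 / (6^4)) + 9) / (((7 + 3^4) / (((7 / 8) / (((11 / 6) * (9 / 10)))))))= 13085 / 278784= 0.05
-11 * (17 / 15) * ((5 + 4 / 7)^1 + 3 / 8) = -20757 / 280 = -74.13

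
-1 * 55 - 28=-83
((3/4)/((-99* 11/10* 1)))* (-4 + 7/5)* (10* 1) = 65/363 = 0.18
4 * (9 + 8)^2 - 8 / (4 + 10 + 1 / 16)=259972 / 225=1155.43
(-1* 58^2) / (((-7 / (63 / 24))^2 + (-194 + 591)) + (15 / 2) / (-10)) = -121104 / 14521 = -8.34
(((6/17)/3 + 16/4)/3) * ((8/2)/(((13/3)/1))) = 280/221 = 1.27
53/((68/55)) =2915/68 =42.87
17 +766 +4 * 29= 899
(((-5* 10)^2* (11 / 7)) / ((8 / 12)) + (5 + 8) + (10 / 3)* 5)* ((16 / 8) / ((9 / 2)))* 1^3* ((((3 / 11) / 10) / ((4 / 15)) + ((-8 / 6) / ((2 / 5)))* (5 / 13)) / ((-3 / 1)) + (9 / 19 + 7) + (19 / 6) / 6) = 22096.86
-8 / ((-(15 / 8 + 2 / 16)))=4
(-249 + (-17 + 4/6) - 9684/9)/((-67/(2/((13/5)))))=15.40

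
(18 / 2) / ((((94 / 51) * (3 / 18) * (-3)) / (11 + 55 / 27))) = -5984 / 47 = -127.32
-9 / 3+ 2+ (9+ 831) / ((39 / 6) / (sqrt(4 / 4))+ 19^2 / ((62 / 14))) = 15541 / 1819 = 8.54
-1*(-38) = 38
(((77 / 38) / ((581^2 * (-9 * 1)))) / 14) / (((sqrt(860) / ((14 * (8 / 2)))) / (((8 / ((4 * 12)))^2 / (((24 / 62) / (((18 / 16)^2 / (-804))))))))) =341 * sqrt(215) / 486545595863040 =0.00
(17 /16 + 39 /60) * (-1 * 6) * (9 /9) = -411 /40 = -10.28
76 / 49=1.55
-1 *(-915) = 915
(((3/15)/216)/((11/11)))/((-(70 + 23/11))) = -11/856440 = -0.00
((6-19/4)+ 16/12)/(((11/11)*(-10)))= -31/120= -0.26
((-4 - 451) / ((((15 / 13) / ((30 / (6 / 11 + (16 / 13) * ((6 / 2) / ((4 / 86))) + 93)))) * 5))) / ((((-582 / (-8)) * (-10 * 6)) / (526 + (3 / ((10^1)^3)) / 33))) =1.65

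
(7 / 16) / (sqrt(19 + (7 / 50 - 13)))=35 * sqrt(614) / 4912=0.18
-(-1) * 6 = 6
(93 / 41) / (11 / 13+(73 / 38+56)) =15314 / 396757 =0.04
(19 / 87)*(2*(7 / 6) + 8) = 2.26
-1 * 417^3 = -72511713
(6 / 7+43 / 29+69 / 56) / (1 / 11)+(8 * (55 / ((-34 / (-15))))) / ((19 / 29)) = 335.58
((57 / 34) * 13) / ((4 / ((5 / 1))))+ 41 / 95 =357551 / 12920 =27.67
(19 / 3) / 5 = 19 / 15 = 1.27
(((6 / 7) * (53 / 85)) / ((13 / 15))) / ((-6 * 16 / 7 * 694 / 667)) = -106053 / 2453984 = -0.04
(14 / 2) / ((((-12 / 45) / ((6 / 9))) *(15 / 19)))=-133 / 6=-22.17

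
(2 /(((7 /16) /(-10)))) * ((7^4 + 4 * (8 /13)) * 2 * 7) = -1538215.38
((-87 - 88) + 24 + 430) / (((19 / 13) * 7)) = 3627 / 133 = 27.27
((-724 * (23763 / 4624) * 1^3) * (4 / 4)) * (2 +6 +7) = -64516545 / 1156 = -55810.16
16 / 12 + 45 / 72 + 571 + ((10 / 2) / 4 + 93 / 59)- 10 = 801151 / 1416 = 565.78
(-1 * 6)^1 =-6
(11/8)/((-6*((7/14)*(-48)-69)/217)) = 77/144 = 0.53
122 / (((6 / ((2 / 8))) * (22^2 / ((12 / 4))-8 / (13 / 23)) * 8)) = 793 / 183680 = 0.00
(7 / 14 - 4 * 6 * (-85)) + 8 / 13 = 53069 / 26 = 2041.12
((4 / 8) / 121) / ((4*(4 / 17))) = 17 / 3872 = 0.00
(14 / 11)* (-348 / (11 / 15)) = -73080 / 121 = -603.97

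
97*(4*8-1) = 3007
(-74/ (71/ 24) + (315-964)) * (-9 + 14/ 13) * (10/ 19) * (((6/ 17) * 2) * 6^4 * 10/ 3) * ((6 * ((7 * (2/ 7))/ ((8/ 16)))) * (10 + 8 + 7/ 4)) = 71245749312000/ 17537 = 4062596185.89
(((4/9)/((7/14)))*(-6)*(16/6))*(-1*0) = 0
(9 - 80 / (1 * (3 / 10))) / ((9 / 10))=-7730 / 27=-286.30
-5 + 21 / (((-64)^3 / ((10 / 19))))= -12451945 / 2490368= -5.00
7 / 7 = 1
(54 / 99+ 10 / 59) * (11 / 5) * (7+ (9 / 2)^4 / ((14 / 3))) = 616279 / 4130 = 149.22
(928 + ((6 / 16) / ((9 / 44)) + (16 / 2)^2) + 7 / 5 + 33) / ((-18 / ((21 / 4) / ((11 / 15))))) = -215929 / 528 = -408.96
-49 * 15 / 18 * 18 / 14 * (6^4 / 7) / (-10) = 972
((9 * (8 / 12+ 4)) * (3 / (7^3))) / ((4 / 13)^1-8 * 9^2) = -117 / 206290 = -0.00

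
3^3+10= 37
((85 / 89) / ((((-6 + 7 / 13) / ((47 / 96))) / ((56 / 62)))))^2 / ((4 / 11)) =1453814637275 / 88410240739584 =0.02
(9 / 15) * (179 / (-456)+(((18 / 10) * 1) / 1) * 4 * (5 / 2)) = 8029 / 760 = 10.56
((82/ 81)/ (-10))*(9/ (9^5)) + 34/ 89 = 90341321/ 236491245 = 0.38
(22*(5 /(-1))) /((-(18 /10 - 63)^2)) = 1375 /46818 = 0.03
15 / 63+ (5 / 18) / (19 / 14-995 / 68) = 86455 / 398097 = 0.22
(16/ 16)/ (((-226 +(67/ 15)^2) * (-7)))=225/ 324527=0.00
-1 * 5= -5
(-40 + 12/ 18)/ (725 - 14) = -118/ 2133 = -0.06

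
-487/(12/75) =-12175/4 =-3043.75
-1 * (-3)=3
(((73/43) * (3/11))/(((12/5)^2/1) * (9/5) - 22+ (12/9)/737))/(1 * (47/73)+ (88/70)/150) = -1054392609375/17274204171802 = -0.06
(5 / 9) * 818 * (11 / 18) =22495 / 81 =277.72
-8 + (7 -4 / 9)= -13 / 9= -1.44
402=402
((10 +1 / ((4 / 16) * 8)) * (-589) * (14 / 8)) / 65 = -166.51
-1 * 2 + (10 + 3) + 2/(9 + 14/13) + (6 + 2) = 2515/131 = 19.20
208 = 208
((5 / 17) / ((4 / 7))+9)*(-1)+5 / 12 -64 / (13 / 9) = -35408 / 663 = -53.41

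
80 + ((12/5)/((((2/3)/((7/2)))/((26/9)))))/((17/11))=8802/85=103.55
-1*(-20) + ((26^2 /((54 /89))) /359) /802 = 77752901 /3886893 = 20.00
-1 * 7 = -7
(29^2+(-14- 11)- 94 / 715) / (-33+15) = -291673 / 6435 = -45.33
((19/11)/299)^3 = 6859/35578826569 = 0.00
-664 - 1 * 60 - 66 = -790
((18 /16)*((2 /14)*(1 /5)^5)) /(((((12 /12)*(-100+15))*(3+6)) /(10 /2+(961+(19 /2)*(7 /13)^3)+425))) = -6118571 /65360750000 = -0.00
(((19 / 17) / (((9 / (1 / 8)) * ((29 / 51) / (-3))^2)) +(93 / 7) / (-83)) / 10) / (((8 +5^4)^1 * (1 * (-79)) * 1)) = -354421 / 651585875920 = -0.00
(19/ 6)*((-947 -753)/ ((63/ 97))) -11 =-1568629/ 189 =-8299.62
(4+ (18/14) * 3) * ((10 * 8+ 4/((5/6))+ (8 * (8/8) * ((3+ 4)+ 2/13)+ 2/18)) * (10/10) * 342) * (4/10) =9930844/65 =152782.22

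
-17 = -17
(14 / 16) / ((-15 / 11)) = -77 / 120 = -0.64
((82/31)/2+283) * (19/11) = 167466/341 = 491.10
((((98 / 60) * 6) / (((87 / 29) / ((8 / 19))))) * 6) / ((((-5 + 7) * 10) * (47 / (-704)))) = -137984 / 22325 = -6.18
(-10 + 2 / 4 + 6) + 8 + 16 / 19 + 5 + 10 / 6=12.01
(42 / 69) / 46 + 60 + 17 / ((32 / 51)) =1474547 / 16928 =87.11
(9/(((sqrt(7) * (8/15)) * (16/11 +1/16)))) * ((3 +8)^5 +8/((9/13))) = 159451930 * sqrt(7)/623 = 677159.15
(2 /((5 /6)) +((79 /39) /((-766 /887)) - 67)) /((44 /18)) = -29999001 /1095380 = -27.39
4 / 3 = 1.33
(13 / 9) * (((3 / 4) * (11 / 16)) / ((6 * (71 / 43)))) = 6149 / 81792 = 0.08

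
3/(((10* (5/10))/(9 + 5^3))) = 402/5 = 80.40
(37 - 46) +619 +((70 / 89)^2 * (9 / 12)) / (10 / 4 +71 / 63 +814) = 497778361060 / 816029341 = 610.00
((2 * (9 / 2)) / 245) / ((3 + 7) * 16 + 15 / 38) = 342 / 1493275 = 0.00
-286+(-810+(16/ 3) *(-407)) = -9800/ 3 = -3266.67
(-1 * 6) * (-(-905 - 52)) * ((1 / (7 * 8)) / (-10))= 2871 / 280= 10.25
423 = 423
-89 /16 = -5.56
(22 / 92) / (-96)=-11 / 4416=-0.00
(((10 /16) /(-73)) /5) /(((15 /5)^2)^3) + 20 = 8514719 /425736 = 20.00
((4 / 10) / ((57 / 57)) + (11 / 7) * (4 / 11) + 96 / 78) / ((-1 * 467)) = -1002 / 212485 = -0.00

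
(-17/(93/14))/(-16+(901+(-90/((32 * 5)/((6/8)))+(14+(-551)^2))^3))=-62390272/682324132836688117244361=-0.00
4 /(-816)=-1 /204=-0.00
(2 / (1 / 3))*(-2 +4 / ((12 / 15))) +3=21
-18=-18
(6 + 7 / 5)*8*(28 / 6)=4144 / 15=276.27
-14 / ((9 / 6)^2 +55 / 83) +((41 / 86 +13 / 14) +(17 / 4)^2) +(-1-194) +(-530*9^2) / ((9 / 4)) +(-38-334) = -91429215333 / 4657072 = -19632.34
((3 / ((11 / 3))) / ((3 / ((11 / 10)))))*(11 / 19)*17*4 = 1122 / 95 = 11.81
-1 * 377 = -377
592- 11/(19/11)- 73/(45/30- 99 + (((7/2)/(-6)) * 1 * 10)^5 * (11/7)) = 926806822257/1582558165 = 585.64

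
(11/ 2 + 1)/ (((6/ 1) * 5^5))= 13/ 37500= 0.00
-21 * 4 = -84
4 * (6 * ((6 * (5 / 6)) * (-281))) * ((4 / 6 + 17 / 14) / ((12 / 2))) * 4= -887960 / 21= -42283.81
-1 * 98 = -98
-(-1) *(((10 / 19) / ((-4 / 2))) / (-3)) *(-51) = -4.47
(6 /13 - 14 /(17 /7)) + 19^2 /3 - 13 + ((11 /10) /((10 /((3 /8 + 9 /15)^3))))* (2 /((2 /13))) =438558375071 /4243200000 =103.36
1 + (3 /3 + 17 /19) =55 /19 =2.89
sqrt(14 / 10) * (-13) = -13 * sqrt(35) / 5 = -15.38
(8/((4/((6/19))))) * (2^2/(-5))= -48/95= -0.51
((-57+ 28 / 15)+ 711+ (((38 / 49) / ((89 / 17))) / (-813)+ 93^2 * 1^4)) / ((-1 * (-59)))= 54983898311 / 348640145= 157.71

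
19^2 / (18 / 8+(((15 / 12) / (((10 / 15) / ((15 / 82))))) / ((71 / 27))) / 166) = 2791113376 / 17402211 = 160.39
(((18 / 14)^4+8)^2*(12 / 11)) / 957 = 2656165444 / 20228686709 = 0.13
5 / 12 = 0.42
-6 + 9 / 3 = -3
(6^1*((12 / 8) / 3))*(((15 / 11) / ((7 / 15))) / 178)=0.05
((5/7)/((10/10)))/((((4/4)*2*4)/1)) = 5/56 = 0.09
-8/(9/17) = -136/9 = -15.11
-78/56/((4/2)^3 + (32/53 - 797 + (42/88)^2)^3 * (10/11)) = 19310331003172352/6360705961858479478599163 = 0.00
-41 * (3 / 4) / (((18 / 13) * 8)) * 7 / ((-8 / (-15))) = -18655 / 512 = -36.44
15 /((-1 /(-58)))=870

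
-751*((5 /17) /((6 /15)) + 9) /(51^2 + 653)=-248581 /110636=-2.25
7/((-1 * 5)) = -1.40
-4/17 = -0.24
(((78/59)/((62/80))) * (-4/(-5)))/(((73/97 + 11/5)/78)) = 36.05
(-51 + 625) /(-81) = -574 /81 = -7.09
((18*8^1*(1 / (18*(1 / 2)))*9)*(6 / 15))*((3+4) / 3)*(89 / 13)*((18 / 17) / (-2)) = -538272 / 1105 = -487.12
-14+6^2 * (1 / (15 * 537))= -12526 / 895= -14.00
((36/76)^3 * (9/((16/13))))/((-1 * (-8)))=85293/877952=0.10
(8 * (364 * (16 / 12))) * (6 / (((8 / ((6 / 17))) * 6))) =2912 / 17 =171.29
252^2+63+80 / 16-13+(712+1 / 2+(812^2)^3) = 573279181966087711 / 2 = 286639590983043855.50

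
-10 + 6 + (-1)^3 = -5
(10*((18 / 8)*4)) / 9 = 10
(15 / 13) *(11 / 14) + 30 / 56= 75 / 52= 1.44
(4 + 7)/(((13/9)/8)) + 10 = 922/13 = 70.92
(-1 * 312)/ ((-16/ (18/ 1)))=351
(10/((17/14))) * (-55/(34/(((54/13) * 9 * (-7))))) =13097700/3757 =3486.21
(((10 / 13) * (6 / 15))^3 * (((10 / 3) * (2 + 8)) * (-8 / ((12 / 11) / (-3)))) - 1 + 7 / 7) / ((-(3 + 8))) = -12800 / 6591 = -1.94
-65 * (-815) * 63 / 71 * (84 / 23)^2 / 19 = 23548870800 / 713621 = 32999.13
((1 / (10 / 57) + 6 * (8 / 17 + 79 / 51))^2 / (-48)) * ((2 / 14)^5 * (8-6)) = -9174841 / 11657335200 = -0.00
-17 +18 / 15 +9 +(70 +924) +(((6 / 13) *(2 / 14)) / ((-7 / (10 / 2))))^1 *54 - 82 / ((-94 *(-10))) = 294770291 / 299390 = 984.57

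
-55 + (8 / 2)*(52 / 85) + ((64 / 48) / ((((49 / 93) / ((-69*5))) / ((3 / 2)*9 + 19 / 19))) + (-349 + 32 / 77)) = -598367958 / 45815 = -13060.53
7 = 7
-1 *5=-5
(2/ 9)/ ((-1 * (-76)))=1/ 342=0.00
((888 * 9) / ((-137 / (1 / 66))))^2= 0.78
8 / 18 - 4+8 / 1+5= 85 / 9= 9.44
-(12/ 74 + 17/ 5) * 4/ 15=-2636/ 2775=-0.95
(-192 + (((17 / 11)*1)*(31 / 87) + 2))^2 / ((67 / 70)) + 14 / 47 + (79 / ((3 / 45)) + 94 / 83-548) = 9128846109067141 / 239372705583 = 38136.54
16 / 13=1.23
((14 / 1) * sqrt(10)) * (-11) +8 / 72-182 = -154 * sqrt(10)-1637 / 9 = -668.88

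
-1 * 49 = -49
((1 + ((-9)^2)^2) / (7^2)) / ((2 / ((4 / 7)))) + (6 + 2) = 15868 / 343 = 46.26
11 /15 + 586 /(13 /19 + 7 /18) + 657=6627002 /5505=1203.82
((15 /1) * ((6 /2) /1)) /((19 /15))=675 /19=35.53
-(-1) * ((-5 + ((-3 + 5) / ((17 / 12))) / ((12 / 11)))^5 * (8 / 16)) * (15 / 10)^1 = -2977309629 / 5679428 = -524.23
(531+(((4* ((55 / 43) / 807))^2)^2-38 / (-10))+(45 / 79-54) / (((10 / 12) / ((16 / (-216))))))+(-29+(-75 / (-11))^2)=38604190253125278081285182 / 69302743452882163293795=557.04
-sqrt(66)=-8.12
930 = 930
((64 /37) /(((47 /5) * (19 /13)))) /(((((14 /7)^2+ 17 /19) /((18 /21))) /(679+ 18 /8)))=5668000 /377363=15.02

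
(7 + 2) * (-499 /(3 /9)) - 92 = -13565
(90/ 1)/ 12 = 15/ 2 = 7.50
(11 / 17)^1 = 11 / 17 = 0.65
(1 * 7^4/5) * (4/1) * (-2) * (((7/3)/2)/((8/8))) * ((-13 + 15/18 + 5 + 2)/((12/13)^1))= 25086.00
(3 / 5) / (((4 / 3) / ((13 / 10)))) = 117 / 200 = 0.58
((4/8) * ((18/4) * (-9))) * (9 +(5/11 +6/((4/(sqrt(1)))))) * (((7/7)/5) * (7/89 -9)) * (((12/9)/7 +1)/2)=12916395/54824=235.60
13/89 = 0.15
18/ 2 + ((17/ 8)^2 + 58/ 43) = 40907/ 2752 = 14.86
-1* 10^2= -100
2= 2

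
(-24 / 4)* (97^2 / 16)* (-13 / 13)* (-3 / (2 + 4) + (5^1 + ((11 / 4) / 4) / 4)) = 8439873 / 512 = 16484.13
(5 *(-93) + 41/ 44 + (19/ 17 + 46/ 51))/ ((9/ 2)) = -1036837/ 10098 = -102.68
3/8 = 0.38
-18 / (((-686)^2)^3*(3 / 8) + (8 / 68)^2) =-2601 / 5647338357553437134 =-0.00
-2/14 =-1/7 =-0.14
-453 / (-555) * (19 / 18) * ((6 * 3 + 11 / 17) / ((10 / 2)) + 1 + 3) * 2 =209437 / 15725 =13.32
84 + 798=882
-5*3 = -15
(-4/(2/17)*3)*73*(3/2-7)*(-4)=-163812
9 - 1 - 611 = -603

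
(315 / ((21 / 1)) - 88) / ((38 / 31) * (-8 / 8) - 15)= 2263 / 503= 4.50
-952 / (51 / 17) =-952 / 3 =-317.33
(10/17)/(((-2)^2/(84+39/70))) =5919/476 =12.43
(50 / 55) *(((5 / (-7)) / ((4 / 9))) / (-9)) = 25 / 154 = 0.16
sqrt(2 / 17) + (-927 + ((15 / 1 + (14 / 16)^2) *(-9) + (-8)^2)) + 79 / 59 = -3789411 / 3776 + sqrt(34) / 17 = -1003.21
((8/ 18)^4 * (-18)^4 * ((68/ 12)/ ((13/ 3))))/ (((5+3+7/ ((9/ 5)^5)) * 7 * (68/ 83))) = 5018692608/ 44978297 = 111.58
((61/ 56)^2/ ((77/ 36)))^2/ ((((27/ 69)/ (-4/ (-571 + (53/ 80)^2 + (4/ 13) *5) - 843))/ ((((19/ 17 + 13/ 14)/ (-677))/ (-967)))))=-55705165187598641634561/ 26881812162667642225278464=-0.00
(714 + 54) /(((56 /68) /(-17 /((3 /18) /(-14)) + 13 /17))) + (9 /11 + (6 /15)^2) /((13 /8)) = 33343954264 /25025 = 1332425.74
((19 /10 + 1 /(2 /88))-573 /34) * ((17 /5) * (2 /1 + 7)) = 22221 /25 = 888.84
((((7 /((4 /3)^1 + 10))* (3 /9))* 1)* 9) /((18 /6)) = 21 /34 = 0.62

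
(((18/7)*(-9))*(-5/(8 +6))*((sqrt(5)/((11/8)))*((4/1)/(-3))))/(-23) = 4320*sqrt(5)/12397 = 0.78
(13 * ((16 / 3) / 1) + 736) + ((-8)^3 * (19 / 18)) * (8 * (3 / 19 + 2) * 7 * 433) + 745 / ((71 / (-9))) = -18069543305 / 639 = -28277845.55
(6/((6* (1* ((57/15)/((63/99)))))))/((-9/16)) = -560/1881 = -0.30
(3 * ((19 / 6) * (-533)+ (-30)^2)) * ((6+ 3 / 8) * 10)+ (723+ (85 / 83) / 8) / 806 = -80637365573 / 535184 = -150672.23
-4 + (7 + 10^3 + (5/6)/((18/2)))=54167/54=1003.09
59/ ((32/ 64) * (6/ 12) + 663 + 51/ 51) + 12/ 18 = 6022/ 7971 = 0.76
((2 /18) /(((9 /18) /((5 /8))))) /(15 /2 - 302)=-5 /10602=-0.00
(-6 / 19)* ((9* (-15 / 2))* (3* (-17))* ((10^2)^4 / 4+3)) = -516375061965 / 19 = -27177634840.26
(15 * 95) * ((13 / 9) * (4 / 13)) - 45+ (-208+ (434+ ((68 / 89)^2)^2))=153343438891 / 188226723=814.67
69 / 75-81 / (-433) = 11984 / 10825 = 1.11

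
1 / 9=0.11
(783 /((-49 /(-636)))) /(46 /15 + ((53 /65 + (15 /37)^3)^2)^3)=951527424454783016243209642718783510889093750 /331202207318087719050832562859723776933251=2872.95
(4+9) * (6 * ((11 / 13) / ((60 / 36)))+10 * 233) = 151648 / 5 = 30329.60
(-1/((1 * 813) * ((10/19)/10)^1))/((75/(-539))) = 10241/60975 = 0.17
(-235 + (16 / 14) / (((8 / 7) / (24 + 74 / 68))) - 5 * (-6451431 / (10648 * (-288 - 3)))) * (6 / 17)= -11605611543 / 149247692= -77.76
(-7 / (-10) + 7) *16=616 / 5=123.20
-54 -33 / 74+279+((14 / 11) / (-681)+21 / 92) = 5731758413 / 25499364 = 224.78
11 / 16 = 0.69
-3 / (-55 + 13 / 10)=0.06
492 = 492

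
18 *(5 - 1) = 72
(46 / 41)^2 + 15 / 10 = 9275 / 3362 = 2.76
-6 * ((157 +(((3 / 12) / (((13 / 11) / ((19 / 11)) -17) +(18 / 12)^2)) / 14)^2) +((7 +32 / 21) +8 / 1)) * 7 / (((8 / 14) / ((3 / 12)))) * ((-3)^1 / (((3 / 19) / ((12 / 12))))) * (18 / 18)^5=2215365637265 / 36568352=60581.50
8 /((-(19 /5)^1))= -40 /19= -2.11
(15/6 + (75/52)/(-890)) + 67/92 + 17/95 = 68875831/20224360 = 3.41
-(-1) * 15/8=15/8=1.88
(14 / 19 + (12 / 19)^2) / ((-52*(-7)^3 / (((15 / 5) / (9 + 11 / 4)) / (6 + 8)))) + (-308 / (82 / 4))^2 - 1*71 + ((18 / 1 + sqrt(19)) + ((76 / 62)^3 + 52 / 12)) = sqrt(19) + 14234534013424102073 / 79563636003838623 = 183.27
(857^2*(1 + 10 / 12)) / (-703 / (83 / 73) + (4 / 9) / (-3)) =-548633403 / 251990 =-2177.20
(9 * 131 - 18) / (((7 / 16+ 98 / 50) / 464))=215481600 / 959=224694.06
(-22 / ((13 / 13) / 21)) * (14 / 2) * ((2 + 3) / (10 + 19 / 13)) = -210210 / 149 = -1410.81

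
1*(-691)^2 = 477481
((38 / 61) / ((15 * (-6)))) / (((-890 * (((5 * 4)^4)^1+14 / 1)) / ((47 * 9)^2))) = 125913 / 14478600100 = 0.00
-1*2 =-2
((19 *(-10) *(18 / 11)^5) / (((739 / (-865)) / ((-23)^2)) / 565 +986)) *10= -928188864316080000 / 41054481050043461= -22.61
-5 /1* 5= -25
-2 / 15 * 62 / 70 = -62 / 525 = -0.12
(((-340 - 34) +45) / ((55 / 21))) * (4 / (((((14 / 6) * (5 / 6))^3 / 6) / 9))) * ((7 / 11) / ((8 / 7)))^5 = -111993486567921 / 566899520000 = -197.55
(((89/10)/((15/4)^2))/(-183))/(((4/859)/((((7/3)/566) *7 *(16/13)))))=-59937584/2272242375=-0.03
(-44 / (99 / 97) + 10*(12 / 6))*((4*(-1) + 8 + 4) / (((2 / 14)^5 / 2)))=-55933696 / 9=-6214855.11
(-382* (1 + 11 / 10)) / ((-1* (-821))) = -0.98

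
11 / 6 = 1.83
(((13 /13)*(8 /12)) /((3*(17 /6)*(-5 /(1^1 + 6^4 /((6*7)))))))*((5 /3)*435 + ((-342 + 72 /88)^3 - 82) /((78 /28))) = 660096445662172 /92657565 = 7124042.66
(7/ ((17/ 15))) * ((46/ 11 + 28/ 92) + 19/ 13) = 2054010/ 55913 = 36.74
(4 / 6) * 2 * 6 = 8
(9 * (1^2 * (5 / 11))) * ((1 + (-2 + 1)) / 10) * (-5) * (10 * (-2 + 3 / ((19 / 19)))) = 0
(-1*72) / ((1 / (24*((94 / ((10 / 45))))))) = -730944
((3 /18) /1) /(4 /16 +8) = 2 /99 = 0.02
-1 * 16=-16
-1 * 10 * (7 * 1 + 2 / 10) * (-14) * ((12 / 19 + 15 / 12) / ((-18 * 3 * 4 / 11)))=-11011 / 114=-96.59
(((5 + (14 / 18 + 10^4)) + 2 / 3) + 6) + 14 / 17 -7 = 1530959 / 153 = 10006.27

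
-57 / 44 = -1.30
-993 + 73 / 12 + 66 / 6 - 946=-23063 / 12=-1921.92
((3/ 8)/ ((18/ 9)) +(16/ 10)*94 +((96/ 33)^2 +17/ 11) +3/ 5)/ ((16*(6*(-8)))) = -104025/ 495616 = -0.21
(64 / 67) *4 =256 / 67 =3.82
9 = 9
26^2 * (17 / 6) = 5746 / 3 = 1915.33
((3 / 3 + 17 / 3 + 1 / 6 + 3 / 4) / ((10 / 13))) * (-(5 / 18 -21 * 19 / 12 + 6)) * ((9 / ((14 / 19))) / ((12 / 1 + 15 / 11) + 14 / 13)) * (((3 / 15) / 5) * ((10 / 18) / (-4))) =-445856983 / 356832000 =-1.25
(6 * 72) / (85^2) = 432 / 7225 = 0.06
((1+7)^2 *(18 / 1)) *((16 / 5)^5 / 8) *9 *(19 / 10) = 12910067712 / 15625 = 826244.33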